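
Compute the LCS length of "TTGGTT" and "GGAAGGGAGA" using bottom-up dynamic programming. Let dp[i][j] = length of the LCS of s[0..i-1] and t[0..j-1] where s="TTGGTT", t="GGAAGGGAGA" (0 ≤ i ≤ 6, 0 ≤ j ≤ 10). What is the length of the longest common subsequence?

2

   ''  G  G  A  A  G  G  G  A  G  A
''  0  0  0  0  0  0  0  0  0  0  0
 T  0  0  0  0  0  0  0  0  0  0  0
 T  0  0  0  0  0  0  0  0  0  0  0
 G  0  1  1  1  1  1  1  1  1  1  1
 G  0  1  2  2  2  2  2  2  2  2  2
 T  0  1  2  2  2  2  2  2  2  2  2
 T  0  1  2  2  2  2  2  2  2  2  2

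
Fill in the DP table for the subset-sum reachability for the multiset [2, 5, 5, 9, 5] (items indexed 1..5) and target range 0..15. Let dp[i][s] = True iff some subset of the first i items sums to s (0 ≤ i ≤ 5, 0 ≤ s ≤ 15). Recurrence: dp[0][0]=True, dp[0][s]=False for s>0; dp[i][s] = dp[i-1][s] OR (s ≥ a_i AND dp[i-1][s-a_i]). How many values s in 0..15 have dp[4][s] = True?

9

i\s   0   1   2   3   4   5   6   7   8   9  10  11  12  13  14  15
  0   T   F   F   F   F   F   F   F   F   F   F   F   F   F   F   F
  1   T   F   T   F   F   F   F   F   F   F   F   F   F   F   F   F
  2   T   F   T   F   F   T   F   T   F   F   F   F   F   F   F   F
  3   T   F   T   F   F   T   F   T   F   F   T   F   T   F   F   F
  4   T   F   T   F   F   T   F   T   F   T   T   T   T   F   T   F
  5   T   F   T   F   F   T   F   T   F   T   T   T   T   F   T   T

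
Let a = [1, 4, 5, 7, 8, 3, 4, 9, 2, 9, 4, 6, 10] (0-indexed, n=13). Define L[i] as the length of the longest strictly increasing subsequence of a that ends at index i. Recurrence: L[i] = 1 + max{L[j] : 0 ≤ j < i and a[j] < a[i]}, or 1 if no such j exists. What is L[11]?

   i    0    1    2    3    4    5    6    7    8    9   10   11   12
a[i]    1    4    5    7    8    3    4    9    2    9    4    6   10
L[i]    1    2    3    4    5    2    3    6    2    6    3    4    7

4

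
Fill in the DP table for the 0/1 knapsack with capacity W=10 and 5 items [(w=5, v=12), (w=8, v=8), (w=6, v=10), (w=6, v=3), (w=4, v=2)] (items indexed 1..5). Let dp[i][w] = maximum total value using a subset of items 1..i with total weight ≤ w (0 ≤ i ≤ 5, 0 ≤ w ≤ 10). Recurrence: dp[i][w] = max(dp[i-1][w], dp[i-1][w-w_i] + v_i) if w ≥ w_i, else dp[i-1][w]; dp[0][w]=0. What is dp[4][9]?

i\w   0   1   2   3   4   5   6   7   8   9  10
  0   0   0   0   0   0   0   0   0   0   0   0
  1   0   0   0   0   0  12  12  12  12  12  12
  2   0   0   0   0   0  12  12  12  12  12  12
  3   0   0   0   0   0  12  12  12  12  12  12
  4   0   0   0   0   0  12  12  12  12  12  12
  5   0   0   0   0   2  12  12  12  12  14  14

12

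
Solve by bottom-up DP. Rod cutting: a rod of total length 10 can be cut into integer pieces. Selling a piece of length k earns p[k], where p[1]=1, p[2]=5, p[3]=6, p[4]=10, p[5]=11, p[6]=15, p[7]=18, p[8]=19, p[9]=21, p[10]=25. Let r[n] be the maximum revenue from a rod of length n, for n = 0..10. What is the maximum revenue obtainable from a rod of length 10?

   n    0    1    2    3    4    5    6    7    8    9   10
r[n]    0    1    5    6   10   11   15   18   20   23   25

25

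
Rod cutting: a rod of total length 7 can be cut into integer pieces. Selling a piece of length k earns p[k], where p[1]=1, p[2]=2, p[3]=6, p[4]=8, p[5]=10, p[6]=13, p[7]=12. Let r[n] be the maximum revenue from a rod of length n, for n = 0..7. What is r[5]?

   n    0    1    2    3    4    5    6    7
r[n]    0    1    2    6    8   10   13   14

10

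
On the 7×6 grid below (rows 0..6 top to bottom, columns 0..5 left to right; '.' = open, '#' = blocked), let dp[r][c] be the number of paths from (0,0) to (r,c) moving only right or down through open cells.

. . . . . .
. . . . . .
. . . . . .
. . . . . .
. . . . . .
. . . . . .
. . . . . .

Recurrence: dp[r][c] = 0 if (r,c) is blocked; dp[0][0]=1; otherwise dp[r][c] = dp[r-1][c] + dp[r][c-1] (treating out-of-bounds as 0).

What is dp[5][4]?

r\c   0   1   2   3   4   5
  0   1   1   1   1   1   1
  1   1   2   3   4   5   6
  2   1   3   6  10  15  21
  3   1   4  10  20  35  56
  4   1   5  15  35  70 126
  5   1   6  21  56 126 252
  6   1   7  28  84 210 462

126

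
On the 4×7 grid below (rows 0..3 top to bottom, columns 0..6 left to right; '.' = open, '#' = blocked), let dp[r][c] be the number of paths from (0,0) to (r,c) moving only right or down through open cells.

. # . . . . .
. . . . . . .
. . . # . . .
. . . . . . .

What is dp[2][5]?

2

r\c   0   1   2   3   4   5   6
  0   1   0   0   0   0   0   0
  1   1   1   1   1   1   1   1
  2   1   2   3   0   1   2   3
  3   1   3   6   6   7   9  12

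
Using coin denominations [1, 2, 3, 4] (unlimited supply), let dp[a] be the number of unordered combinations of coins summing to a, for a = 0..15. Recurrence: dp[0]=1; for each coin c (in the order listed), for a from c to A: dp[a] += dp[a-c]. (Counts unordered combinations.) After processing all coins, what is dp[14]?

after  coin     0     1     2     3     4     5     6     7     8     9    10    11    12    13    14    15
          1     1     1     1     1     1     1     1     1     1     1     1     1     1     1     1     1
          2     1     1     2     2     3     3     4     4     5     5     6     6     7     7     8     8
          3     1     1     2     3     4     5     7     8    10    12    14    16    19    21    24    27
          4     1     1     2     3     5     6     9    11    15    18    23    27    34    39    47    54

47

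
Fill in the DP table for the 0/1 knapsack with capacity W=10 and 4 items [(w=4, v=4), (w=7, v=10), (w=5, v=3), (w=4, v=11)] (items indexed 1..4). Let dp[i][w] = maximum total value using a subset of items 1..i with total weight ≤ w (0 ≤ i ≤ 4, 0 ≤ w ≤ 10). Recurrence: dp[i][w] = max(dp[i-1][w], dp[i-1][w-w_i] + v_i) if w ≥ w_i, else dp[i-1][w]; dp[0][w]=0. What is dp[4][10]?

15

i\w   0   1   2   3   4   5   6   7   8   9  10
  0   0   0   0   0   0   0   0   0   0   0   0
  1   0   0   0   0   4   4   4   4   4   4   4
  2   0   0   0   0   4   4   4  10  10  10  10
  3   0   0   0   0   4   4   4  10  10  10  10
  4   0   0   0   0  11  11  11  11  15  15  15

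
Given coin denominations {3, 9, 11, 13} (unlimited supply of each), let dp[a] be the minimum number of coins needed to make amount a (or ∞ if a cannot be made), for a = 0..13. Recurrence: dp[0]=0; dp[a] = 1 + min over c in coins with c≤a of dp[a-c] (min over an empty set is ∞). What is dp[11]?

1

 a  0  1  2  3  4  5  6  7  8  9 10 11 12 13
dp  0  -  -  1  -  -  2  -  -  1  -  1  2  1
(- denotes ∞ / unreachable)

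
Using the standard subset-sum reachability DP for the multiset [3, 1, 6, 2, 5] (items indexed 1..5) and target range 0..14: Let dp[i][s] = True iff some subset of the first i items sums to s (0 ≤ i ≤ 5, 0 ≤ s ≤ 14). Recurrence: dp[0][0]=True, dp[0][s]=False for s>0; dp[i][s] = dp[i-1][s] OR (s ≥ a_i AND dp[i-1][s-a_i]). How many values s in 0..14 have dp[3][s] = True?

i\s   0   1   2   3   4   5   6   7   8   9  10  11  12  13  14
  0   T   F   F   F   F   F   F   F   F   F   F   F   F   F   F
  1   T   F   F   T   F   F   F   F   F   F   F   F   F   F   F
  2   T   T   F   T   T   F   F   F   F   F   F   F   F   F   F
  3   T   T   F   T   T   F   T   T   F   T   T   F   F   F   F
  4   T   T   T   T   T   T   T   T   T   T   T   T   T   F   F
  5   T   T   T   T   T   T   T   T   T   T   T   T   T   T   T

8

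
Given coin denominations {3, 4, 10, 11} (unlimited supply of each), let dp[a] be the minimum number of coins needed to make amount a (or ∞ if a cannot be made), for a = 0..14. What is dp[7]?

2

 a  0  1  2  3  4  5  6  7  8  9 10 11 12 13 14
dp  0  -  -  1  1  -  2  2  2  3  1  1  3  2  2
(- denotes ∞ / unreachable)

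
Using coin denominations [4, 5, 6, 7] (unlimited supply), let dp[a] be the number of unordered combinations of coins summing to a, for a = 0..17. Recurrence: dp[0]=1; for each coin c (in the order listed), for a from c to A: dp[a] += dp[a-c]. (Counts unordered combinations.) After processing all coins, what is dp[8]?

1

after  coin     0     1     2     3     4     5     6     7     8     9    10    11    12    13    14    15    16    17
          4     1     0     0     0     1     0     0     0     1     0     0     0     1     0     0     0     1     0
          5     1     0     0     0     1     1     0     0     1     1     1     0     1     1     1     1     1     1
          6     1     0     0     0     1     1     1     0     1     1     2     1     2     1     2     2     3     2
          7     1     0     0     0     1     1     1     1     1     1     2     2     3     2     3     3     4     4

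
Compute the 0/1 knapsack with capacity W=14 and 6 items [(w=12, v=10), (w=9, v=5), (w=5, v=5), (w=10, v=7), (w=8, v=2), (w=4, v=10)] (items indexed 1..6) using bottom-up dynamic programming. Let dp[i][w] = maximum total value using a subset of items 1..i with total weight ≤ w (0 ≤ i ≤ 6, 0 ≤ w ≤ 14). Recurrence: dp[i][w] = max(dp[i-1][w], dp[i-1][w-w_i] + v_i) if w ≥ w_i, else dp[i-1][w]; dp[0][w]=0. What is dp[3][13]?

i\w   0   1   2   3   4   5   6   7   8   9  10  11  12  13  14
  0   0   0   0   0   0   0   0   0   0   0   0   0   0   0   0
  1   0   0   0   0   0   0   0   0   0   0   0   0  10  10  10
  2   0   0   0   0   0   0   0   0   0   5   5   5  10  10  10
  3   0   0   0   0   0   5   5   5   5   5   5   5  10  10  10
  4   0   0   0   0   0   5   5   5   5   5   7   7  10  10  10
  5   0   0   0   0   0   5   5   5   5   5   7   7  10  10  10
  6   0   0   0   0  10  10  10  10  10  15  15  15  15  15  17

10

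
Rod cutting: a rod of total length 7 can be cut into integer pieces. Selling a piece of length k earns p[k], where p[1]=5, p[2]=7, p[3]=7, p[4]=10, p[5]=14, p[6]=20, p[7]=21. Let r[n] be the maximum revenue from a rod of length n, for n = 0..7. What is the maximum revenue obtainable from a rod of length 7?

   n    0    1    2    3    4    5    6    7
r[n]    0    5   10   15   20   25   30   35

35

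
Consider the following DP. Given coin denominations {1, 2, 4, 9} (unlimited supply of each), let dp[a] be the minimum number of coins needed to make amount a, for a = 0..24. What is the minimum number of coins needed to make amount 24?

 a  0  1  2  3  4  5  6  7  8  9 10 11 12 13 14 15 16 17 18 19 20 21 22 23 24
dp  0  1  1  2  1  2  2  3  2  1  2  2  3  2  3  3  4  3  2  3  3  4  3  4  4

4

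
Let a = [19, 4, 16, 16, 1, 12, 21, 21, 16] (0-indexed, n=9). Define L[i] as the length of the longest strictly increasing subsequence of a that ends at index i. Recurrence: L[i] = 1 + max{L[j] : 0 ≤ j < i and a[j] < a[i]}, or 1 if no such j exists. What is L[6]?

3

   i    0    1    2    3    4    5    6    7    8
a[i]   19    4   16   16    1   12   21   21   16
L[i]    1    1    2    2    1    2    3    3    3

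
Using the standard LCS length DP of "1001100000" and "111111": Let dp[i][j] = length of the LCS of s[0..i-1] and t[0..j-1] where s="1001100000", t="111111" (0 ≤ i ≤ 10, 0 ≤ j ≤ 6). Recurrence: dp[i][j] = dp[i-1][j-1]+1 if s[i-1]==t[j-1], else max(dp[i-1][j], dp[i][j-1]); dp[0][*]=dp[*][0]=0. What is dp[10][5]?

3

   ''  1  1  1  1  1  1
''  0  0  0  0  0  0  0
 1  0  1  1  1  1  1  1
 0  0  1  1  1  1  1  1
 0  0  1  1  1  1  1  1
 1  0  1  2  2  2  2  2
 1  0  1  2  3  3  3  3
 0  0  1  2  3  3  3  3
 0  0  1  2  3  3  3  3
 0  0  1  2  3  3  3  3
 0  0  1  2  3  3  3  3
 0  0  1  2  3  3  3  3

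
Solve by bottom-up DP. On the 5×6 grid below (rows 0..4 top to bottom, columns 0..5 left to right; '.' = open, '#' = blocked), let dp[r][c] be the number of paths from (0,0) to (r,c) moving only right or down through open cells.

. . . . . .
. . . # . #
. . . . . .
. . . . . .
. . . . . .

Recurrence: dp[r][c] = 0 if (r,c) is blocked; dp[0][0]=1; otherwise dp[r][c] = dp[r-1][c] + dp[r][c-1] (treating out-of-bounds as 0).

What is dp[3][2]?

r\c   0   1   2   3   4   5
  0   1   1   1   1   1   1
  1   1   2   3   0   1   0
  2   1   3   6   6   7   7
  3   1   4  10  16  23  30
  4   1   5  15  31  54  84

10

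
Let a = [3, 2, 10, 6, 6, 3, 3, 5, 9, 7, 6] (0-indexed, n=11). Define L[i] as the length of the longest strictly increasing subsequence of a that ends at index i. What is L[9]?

4

   i    0    1    2    3    4    5    6    7    8    9   10
a[i]    3    2   10    6    6    3    3    5    9    7    6
L[i]    1    1    2    2    2    2    2    3    4    4    4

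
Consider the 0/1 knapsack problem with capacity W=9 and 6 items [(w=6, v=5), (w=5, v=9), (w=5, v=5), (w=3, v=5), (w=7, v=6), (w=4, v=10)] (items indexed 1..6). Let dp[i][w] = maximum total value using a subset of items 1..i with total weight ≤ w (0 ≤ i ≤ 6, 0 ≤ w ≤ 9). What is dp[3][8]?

9

i\w   0   1   2   3   4   5   6   7   8   9
  0   0   0   0   0   0   0   0   0   0   0
  1   0   0   0   0   0   0   5   5   5   5
  2   0   0   0   0   0   9   9   9   9   9
  3   0   0   0   0   0   9   9   9   9   9
  4   0   0   0   5   5   9   9   9  14  14
  5   0   0   0   5   5   9   9   9  14  14
  6   0   0   0   5  10  10  10  15  15  19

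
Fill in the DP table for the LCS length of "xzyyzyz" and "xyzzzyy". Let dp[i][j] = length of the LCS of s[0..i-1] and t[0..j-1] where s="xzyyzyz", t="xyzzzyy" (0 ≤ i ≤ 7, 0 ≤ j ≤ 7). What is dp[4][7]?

   ''  x  y  z  z  z  y  y
''  0  0  0  0  0  0  0  0
 x  0  1  1  1  1  1  1  1
 z  0  1  1  2  2  2  2  2
 y  0  1  2  2  2  2  3  3
 y  0  1  2  2  2  2  3  4
 z  0  1  2  3  3  3  3  4
 y  0  1  2  3  3  3  4  4
 z  0  1  2  3  4  4  4  4

4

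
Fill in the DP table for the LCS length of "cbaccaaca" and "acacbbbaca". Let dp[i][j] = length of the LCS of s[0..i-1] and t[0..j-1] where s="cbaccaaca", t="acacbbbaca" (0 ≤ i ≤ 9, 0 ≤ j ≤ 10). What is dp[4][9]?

4

   ''  a  c  a  c  b  b  b  a  c  a
''  0  0  0  0  0  0  0  0  0  0  0
 c  0  0  1  1  1  1  1  1  1  1  1
 b  0  0  1  1  1  2  2  2  2  2  2
 a  0  1  1  2  2  2  2  2  3  3  3
 c  0  1  2  2  3  3  3  3  3  4  4
 c  0  1  2  2  3  3  3  3  3  4  4
 a  0  1  2  3  3  3  3  3  4  4  5
 a  0  1  2  3  3  3  3  3  4  4  5
 c  0  1  2  3  4  4  4  4  4  5  5
 a  0  1  2  3  4  4  4  4  5  5  6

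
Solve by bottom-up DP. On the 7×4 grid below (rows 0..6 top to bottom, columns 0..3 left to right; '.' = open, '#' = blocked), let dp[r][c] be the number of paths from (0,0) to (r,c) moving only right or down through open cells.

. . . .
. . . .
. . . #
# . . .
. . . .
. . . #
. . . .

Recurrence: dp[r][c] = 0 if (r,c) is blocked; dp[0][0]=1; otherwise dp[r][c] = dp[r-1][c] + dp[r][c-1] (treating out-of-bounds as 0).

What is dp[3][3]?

9

r\c   0   1   2   3
  0   1   1   1   1
  1   1   2   3   4
  2   1   3   6   0
  3   0   3   9   9
  4   0   3  12  21
  5   0   3  15   0
  6   0   3  18  18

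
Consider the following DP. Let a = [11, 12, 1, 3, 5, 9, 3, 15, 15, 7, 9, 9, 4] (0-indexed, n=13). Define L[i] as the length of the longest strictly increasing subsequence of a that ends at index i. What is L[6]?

2

   i    0    1    2    3    4    5    6    7    8    9   10   11   12
a[i]   11   12    1    3    5    9    3   15   15    7    9    9    4
L[i]    1    2    1    2    3    4    2    5    5    4    5    5    3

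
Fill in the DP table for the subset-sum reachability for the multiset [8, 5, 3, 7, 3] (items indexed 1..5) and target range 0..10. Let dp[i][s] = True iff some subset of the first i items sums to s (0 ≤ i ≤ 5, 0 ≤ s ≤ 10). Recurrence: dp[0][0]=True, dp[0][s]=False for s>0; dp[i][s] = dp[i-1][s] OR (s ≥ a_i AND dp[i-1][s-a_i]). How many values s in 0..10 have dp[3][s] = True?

i\s   0   1   2   3   4   5   6   7   8   9  10
  0   T   F   F   F   F   F   F   F   F   F   F
  1   T   F   F   F   F   F   F   F   T   F   F
  2   T   F   F   F   F   T   F   F   T   F   F
  3   T   F   F   T   F   T   F   F   T   F   F
  4   T   F   F   T   F   T   F   T   T   F   T
  5   T   F   F   T   F   T   T   T   T   F   T

4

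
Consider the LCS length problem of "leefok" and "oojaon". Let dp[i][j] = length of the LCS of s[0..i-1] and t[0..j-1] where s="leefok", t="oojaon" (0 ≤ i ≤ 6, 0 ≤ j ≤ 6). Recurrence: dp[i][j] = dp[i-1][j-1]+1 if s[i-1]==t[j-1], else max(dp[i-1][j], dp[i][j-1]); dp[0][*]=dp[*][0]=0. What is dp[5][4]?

1

   ''  o  o  j  a  o  n
''  0  0  0  0  0  0  0
 l  0  0  0  0  0  0  0
 e  0  0  0  0  0  0  0
 e  0  0  0  0  0  0  0
 f  0  0  0  0  0  0  0
 o  0  1  1  1  1  1  1
 k  0  1  1  1  1  1  1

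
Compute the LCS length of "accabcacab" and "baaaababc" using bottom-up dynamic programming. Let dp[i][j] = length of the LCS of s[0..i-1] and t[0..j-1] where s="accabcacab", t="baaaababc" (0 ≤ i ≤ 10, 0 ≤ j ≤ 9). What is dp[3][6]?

1

   ''  b  a  a  a  a  b  a  b  c
''  0  0  0  0  0  0  0  0  0  0
 a  0  0  1  1  1  1  1  1  1  1
 c  0  0  1  1  1  1  1  1  1  2
 c  0  0  1  1  1  1  1  1  1  2
 a  0  0  1  2  2  2  2  2  2  2
 b  0  1  1  2  2  2  3  3  3  3
 c  0  1  1  2  2  2  3  3  3  4
 a  0  1  2  2  3  3  3  4  4  4
 c  0  1  2  2  3  3  3  4  4  5
 a  0  1  2  3  3  4  4  4  4  5
 b  0  1  2  3  3  4  5  5  5  5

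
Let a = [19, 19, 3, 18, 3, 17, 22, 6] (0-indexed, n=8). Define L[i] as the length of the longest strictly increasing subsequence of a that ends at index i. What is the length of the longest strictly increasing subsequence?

3

   i    0    1    2    3    4    5    6    7
a[i]   19   19    3   18    3   17   22    6
L[i]    1    1    1    2    1    2    3    2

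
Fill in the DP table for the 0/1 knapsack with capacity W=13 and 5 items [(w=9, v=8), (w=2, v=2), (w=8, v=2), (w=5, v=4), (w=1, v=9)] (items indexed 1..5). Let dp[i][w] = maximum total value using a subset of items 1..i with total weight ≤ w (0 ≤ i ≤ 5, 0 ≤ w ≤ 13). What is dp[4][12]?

10

i\w   0   1   2   3   4   5   6   7   8   9  10  11  12  13
  0   0   0   0   0   0   0   0   0   0   0   0   0   0   0
  1   0   0   0   0   0   0   0   0   0   8   8   8   8   8
  2   0   0   2   2   2   2   2   2   2   8   8  10  10  10
  3   0   0   2   2   2   2   2   2   2   8   8  10  10  10
  4   0   0   2   2   2   4   4   6   6   8   8  10  10  10
  5   0   9   9  11  11  11  13  13  15  15  17  17  19  19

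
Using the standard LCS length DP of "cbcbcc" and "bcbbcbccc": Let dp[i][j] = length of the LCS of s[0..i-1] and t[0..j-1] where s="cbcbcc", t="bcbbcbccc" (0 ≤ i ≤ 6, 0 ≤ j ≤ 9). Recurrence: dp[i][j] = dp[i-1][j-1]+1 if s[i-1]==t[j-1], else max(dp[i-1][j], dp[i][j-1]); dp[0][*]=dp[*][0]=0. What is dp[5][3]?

   ''  b  c  b  b  c  b  c  c  c
''  0  0  0  0  0  0  0  0  0  0
 c  0  0  1  1  1  1  1  1  1  1
 b  0  1  1  2  2  2  2  2  2  2
 c  0  1  2  2  2  3  3  3  3  3
 b  0  1  2  3  3  3  4  4  4  4
 c  0  1  2  3  3  4  4  5  5  5
 c  0  1  2  3  3  4  4  5  6  6

3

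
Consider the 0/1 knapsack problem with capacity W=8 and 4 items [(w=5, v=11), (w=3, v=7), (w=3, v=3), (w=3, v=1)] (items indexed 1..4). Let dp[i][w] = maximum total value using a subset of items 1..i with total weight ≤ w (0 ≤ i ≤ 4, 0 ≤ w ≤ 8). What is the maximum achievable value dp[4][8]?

i\w   0   1   2   3   4   5   6   7   8
  0   0   0   0   0   0   0   0   0   0
  1   0   0   0   0   0  11  11  11  11
  2   0   0   0   7   7  11  11  11  18
  3   0   0   0   7   7  11  11  11  18
  4   0   0   0   7   7  11  11  11  18

18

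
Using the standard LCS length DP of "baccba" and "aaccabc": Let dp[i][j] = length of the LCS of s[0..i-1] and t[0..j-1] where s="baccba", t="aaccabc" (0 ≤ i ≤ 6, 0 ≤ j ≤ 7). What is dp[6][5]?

   ''  a  a  c  c  a  b  c
''  0  0  0  0  0  0  0  0
 b  0  0  0  0  0  0  1  1
 a  0  1  1  1  1  1  1  1
 c  0  1  1  2  2  2  2  2
 c  0  1  1  2  3  3  3  3
 b  0  1  1  2  3  3  4  4
 a  0  1  2  2  3  4  4  4

4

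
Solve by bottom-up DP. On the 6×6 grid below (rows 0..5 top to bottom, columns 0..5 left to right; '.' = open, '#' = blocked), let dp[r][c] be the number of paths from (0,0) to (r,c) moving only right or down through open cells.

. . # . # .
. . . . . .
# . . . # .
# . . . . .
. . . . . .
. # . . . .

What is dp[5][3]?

r\c   0   1   2   3   4   5
  0   1   1   0   0   0   0
  1   1   2   2   2   2   2
  2   0   2   4   6   0   2
  3   0   2   6  12  12  14
  4   0   2   8  20  32  46
  5   0   0   8  28  60 106

28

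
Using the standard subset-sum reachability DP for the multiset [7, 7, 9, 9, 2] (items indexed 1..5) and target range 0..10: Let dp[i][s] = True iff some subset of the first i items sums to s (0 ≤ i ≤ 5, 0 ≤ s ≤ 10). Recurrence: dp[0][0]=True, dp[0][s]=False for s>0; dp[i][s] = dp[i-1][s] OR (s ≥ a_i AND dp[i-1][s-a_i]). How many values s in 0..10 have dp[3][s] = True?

3

i\s   0   1   2   3   4   5   6   7   8   9  10
  0   T   F   F   F   F   F   F   F   F   F   F
  1   T   F   F   F   F   F   F   T   F   F   F
  2   T   F   F   F   F   F   F   T   F   F   F
  3   T   F   F   F   F   F   F   T   F   T   F
  4   T   F   F   F   F   F   F   T   F   T   F
  5   T   F   T   F   F   F   F   T   F   T   F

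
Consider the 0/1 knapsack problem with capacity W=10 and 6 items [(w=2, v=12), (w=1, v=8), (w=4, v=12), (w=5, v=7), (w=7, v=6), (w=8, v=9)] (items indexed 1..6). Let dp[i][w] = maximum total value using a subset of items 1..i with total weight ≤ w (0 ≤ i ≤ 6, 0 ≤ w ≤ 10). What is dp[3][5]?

i\w   0   1   2   3   4   5   6   7   8   9  10
  0   0   0   0   0   0   0   0   0   0   0   0
  1   0   0  12  12  12  12  12  12  12  12  12
  2   0   8  12  20  20  20  20  20  20  20  20
  3   0   8  12  20  20  20  24  32  32  32  32
  4   0   8  12  20  20  20  24  32  32  32  32
  5   0   8  12  20  20  20  24  32  32  32  32
  6   0   8  12  20  20  20  24  32  32  32  32

20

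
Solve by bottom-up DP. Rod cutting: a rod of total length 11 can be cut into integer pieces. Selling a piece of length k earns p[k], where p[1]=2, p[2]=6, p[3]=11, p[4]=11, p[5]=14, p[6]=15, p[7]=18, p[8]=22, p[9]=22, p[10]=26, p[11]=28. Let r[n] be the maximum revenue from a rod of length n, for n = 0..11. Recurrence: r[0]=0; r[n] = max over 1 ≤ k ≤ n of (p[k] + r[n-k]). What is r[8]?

   n    0    1    2    3    4    5    6    7    8    9   10   11
r[n]    0    2    6   11   13   17   22   24   28   33   35   39

28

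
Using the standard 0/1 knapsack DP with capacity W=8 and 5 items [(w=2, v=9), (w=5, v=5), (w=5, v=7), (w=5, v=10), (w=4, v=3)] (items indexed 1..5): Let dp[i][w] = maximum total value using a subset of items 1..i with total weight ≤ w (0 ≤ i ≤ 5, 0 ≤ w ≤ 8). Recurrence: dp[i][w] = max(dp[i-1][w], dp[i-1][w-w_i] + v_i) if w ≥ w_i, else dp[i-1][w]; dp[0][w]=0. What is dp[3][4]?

9

i\w   0   1   2   3   4   5   6   7   8
  0   0   0   0   0   0   0   0   0   0
  1   0   0   9   9   9   9   9   9   9
  2   0   0   9   9   9   9   9  14  14
  3   0   0   9   9   9   9   9  16  16
  4   0   0   9   9   9  10  10  19  19
  5   0   0   9   9   9  10  12  19  19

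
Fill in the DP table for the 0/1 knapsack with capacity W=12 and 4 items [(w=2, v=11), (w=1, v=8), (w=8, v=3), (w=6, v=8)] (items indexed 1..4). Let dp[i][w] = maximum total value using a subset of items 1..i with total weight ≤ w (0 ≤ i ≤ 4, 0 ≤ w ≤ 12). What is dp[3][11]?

22

i\w   0   1   2   3   4   5   6   7   8   9  10  11  12
  0   0   0   0   0   0   0   0   0   0   0   0   0   0
  1   0   0  11  11  11  11  11  11  11  11  11  11  11
  2   0   8  11  19  19  19  19  19  19  19  19  19  19
  3   0   8  11  19  19  19  19  19  19  19  19  22  22
  4   0   8  11  19  19  19  19  19  19  27  27  27  27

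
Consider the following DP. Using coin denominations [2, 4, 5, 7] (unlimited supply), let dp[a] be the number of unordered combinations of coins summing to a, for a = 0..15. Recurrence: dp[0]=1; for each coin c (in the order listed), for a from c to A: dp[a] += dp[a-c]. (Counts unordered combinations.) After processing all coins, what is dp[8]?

3

after  coin     0     1     2     3     4     5     6     7     8     9    10    11    12    13    14    15
          2     1     0     1     0     1     0     1     0     1     0     1     0     1     0     1     0
          4     1     0     1     0     2     0     2     0     3     0     3     0     4     0     4     0
          5     1     0     1     0     2     1     2     1     3     2     4     2     5     3     6     4
          7     1     0     1     0     2     1     2     2     3     3     4     4     6     5     8     7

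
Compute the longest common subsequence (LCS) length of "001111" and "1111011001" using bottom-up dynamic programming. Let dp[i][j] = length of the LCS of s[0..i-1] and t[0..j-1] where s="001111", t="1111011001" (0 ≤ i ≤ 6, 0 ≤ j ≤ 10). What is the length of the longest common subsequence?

4

   ''  1  1  1  1  0  1  1  0  0  1
''  0  0  0  0  0  0  0  0  0  0  0
 0  0  0  0  0  0  1  1  1  1  1  1
 0  0  0  0  0  0  1  1  1  2  2  2
 1  0  1  1  1  1  1  2  2  2  2  3
 1  0  1  2  2  2  2  2  3  3  3  3
 1  0  1  2  3  3  3  3  3  3  3  4
 1  0  1  2  3  4  4  4  4  4  4  4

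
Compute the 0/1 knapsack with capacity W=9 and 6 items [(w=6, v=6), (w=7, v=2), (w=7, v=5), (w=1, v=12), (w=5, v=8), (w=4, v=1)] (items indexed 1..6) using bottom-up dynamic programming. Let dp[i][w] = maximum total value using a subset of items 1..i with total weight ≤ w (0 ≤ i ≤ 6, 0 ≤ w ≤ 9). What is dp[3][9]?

i\w   0   1   2   3   4   5   6   7   8   9
  0   0   0   0   0   0   0   0   0   0   0
  1   0   0   0   0   0   0   6   6   6   6
  2   0   0   0   0   0   0   6   6   6   6
  3   0   0   0   0   0   0   6   6   6   6
  4   0  12  12  12  12  12  12  18  18  18
  5   0  12  12  12  12  12  20  20  20  20
  6   0  12  12  12  12  13  20  20  20  20

6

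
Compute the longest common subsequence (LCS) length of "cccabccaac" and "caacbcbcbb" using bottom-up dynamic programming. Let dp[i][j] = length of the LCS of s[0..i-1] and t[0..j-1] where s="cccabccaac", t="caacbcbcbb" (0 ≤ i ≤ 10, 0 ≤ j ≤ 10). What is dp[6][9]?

5

   ''  c  a  a  c  b  c  b  c  b  b
''  0  0  0  0  0  0  0  0  0  0  0
 c  0  1  1  1  1  1  1  1  1  1  1
 c  0  1  1  1  2  2  2  2  2  2  2
 c  0  1  1  1  2  2  3  3  3  3  3
 a  0  1  2  2  2  2  3  3  3  3  3
 b  0  1  2  2  2  3  3  4  4  4  4
 c  0  1  2  2  3  3  4  4  5  5  5
 c  0  1  2  2  3  3  4  4  5  5  5
 a  0  1  2  3  3  3  4  4  5  5  5
 a  0  1  2  3  3  3  4  4  5  5  5
 c  0  1  2  3  4  4  4  4  5  5  5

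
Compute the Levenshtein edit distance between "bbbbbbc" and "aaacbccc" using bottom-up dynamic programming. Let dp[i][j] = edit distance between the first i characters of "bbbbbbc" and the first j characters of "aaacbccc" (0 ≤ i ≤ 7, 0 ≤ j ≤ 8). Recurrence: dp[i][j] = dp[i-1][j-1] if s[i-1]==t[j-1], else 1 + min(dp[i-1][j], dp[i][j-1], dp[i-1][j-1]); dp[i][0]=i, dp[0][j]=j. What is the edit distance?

6

   ''  a  a  a  c  b  c  c  c
''  0  1  2  3  4  5  6  7  8
 b  1  1  2  3  4  4  5  6  7
 b  2  2  2  3  4  4  5  6  7
 b  3  3  3  3  4  4  5  6  7
 b  4  4  4  4  4  4  5  6  7
 b  5  5  5  5  5  4  5  6  7
 b  6  6  6  6  6  5  5  6  7
 c  7  7  7  7  6  6  5  5  6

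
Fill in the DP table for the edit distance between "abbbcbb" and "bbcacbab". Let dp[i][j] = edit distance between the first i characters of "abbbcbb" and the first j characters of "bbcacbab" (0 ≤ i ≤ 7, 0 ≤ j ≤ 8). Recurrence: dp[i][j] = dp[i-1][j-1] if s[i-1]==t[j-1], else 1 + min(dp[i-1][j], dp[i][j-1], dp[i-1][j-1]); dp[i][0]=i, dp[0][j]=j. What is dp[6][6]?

   ''  b  b  c  a  c  b  a  b
''  0  1  2  3  4  5  6  7  8
 a  1  1  2  3  3  4  5  6  7
 b  2  1  1  2  3  4  4  5  6
 b  3  2  1  2  3  4  4  5  5
 b  4  3  2  2  3  4  4  5  5
 c  5  4  3  2  3  3  4  5  6
 b  6  5  4  3  3  4  3  4  5
 b  7  6  5  4  4  4  4  4  4

3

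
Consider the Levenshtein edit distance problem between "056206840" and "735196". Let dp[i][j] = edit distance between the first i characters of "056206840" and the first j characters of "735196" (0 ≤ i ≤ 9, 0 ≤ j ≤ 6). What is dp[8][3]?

8

   ''  7  3  5  1  9  6
''  0  1  2  3  4  5  6
 0  1  1  2  3  4  5  6
 5  2  2  2  2  3  4  5
 6  3  3  3  3  3  4  4
 2  4  4  4  4  4  4  5
 0  5  5  5  5  5  5  5
 6  6  6  6  6  6  6  5
 8  7  7  7  7  7  7  6
 4  8  8  8  8  8  8  7
 0  9  9  9  9  9  9  8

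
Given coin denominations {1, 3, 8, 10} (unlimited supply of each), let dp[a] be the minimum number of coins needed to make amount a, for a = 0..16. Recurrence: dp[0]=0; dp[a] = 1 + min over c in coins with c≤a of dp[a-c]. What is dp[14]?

 a  0  1  2  3  4  5  6  7  8  9 10 11 12 13 14 15 16
dp  0  1  2  1  2  3  2  3  1  2  1  2  3  2  3  4  2

3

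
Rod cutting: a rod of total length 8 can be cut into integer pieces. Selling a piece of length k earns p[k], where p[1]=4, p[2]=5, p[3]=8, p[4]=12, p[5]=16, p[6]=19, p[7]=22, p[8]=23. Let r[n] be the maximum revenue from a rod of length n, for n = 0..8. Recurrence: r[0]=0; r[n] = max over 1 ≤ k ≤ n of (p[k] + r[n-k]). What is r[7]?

28

   n    0    1    2    3    4    5    6    7    8
r[n]    0    4    8   12   16   20   24   28   32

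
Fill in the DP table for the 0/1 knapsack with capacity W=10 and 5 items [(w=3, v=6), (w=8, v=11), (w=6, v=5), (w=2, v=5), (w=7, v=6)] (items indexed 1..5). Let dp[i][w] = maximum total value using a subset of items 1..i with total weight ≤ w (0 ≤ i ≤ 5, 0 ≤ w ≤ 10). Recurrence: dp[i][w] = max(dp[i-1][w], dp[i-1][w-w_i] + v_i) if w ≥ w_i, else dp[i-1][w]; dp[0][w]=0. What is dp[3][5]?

6

i\w   0   1   2   3   4   5   6   7   8   9  10
  0   0   0   0   0   0   0   0   0   0   0   0
  1   0   0   0   6   6   6   6   6   6   6   6
  2   0   0   0   6   6   6   6   6  11  11  11
  3   0   0   0   6   6   6   6   6  11  11  11
  4   0   0   5   6   6  11  11  11  11  11  16
  5   0   0   5   6   6  11  11  11  11  11  16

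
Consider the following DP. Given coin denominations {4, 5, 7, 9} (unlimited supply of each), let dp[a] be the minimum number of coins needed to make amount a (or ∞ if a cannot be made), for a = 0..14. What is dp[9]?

 a  0  1  2  3  4  5  6  7  8  9 10 11 12 13 14
dp  0  -  -  -  1  1  -  1  2  1  2  2  2  2  2
(- denotes ∞ / unreachable)

1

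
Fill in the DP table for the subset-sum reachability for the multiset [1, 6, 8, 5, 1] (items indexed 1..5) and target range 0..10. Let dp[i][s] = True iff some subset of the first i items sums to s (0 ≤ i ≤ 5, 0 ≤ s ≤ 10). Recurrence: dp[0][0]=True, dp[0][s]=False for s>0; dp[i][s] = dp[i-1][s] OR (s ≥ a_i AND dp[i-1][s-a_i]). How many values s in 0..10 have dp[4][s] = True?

7

i\s   0   1   2   3   4   5   6   7   8   9  10
  0   T   F   F   F   F   F   F   F   F   F   F
  1   T   T   F   F   F   F   F   F   F   F   F
  2   T   T   F   F   F   F   T   T   F   F   F
  3   T   T   F   F   F   F   T   T   T   T   F
  4   T   T   F   F   F   T   T   T   T   T   F
  5   T   T   T   F   F   T   T   T   T   T   T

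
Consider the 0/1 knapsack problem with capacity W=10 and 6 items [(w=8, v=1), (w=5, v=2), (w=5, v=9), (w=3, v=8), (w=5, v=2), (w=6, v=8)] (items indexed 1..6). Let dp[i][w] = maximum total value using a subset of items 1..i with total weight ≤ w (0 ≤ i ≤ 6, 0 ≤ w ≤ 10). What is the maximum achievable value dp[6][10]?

i\w   0   1   2   3   4   5   6   7   8   9  10
  0   0   0   0   0   0   0   0   0   0   0   0
  1   0   0   0   0   0   0   0   0   1   1   1
  2   0   0   0   0   0   2   2   2   2   2   2
  3   0   0   0   0   0   9   9   9   9   9  11
  4   0   0   0   8   8   9   9   9  17  17  17
  5   0   0   0   8   8   9   9   9  17  17  17
  6   0   0   0   8   8   9   9   9  17  17  17

17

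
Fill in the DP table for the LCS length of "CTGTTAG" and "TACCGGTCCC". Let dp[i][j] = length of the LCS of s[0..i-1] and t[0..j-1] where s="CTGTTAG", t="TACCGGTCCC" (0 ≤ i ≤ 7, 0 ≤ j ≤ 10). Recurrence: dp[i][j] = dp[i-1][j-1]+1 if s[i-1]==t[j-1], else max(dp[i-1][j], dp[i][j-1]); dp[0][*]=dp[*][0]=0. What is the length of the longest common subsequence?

   ''  T  A  C  C  G  G  T  C  C  C
''  0  0  0  0  0  0  0  0  0  0  0
 C  0  0  0  1  1  1  1  1  1  1  1
 T  0  1  1  1  1  1  1  2  2  2  2
 G  0  1  1  1  1  2  2  2  2  2  2
 T  0  1  1  1  1  2  2  3  3  3  3
 T  0  1  1  1  1  2  2  3  3  3  3
 A  0  1  2  2  2  2  2  3  3  3  3
 G  0  1  2  2  2  3  3  3  3  3  3

3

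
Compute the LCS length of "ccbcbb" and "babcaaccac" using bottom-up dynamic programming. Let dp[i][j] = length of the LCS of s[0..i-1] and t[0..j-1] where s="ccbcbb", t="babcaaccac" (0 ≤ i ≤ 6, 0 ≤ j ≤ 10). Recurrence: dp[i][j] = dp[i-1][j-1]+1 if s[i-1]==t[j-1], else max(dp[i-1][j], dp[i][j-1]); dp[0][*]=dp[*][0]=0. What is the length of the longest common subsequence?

   ''  b  a  b  c  a  a  c  c  a  c
''  0  0  0  0  0  0  0  0  0  0  0
 c  0  0  0  0  1  1  1  1  1  1  1
 c  0  0  0  0  1  1  1  2  2  2  2
 b  0  1  1  1  1  1  1  2  2  2  2
 c  0  1  1  1  2  2  2  2  3  3  3
 b  0  1  1  2  2  2  2  2  3  3  3
 b  0  1  1  2  2  2  2  2  3  3  3

3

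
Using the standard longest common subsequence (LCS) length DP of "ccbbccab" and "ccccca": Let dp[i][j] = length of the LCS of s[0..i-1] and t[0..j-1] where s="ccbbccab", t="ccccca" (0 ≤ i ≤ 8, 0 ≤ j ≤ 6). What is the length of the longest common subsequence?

5

   ''  c  c  c  c  c  a
''  0  0  0  0  0  0  0
 c  0  1  1  1  1  1  1
 c  0  1  2  2  2  2  2
 b  0  1  2  2  2  2  2
 b  0  1  2  2  2  2  2
 c  0  1  2  3  3  3  3
 c  0  1  2  3  4  4  4
 a  0  1  2  3  4  4  5
 b  0  1  2  3  4  4  5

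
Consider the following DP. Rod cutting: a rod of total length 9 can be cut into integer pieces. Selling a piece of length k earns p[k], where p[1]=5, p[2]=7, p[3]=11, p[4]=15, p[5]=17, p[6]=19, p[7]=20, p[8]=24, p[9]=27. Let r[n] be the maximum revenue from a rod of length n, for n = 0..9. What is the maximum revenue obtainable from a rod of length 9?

   n    0    1    2    3    4    5    6    7    8    9
r[n]    0    5   10   15   20   25   30   35   40   45

45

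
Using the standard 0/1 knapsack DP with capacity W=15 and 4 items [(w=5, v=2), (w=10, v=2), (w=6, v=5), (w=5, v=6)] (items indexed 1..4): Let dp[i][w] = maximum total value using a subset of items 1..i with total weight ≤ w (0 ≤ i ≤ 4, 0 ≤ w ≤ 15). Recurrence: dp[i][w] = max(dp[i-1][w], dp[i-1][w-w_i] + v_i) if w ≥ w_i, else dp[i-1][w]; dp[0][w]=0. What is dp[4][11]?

i\w   0   1   2   3   4   5   6   7   8   9  10  11  12  13  14  15
  0   0   0   0   0   0   0   0   0   0   0   0   0   0   0   0   0
  1   0   0   0   0   0   2   2   2   2   2   2   2   2   2   2   2
  2   0   0   0   0   0   2   2   2   2   2   2   2   2   2   2   4
  3   0   0   0   0   0   2   5   5   5   5   5   7   7   7   7   7
  4   0   0   0   0   0   6   6   6   6   6   8  11  11  11  11  11

11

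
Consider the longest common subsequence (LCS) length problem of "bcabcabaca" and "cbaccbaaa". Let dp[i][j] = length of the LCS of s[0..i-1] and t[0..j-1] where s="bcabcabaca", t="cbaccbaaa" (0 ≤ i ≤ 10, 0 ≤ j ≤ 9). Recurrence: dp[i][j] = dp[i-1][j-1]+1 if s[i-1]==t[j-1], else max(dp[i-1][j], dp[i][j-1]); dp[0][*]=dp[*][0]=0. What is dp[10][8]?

6

   ''  c  b  a  c  c  b  a  a  a
''  0  0  0  0  0  0  0  0  0  0
 b  0  0  1  1  1  1  1  1  1  1
 c  0  1  1  1  2  2  2  2  2  2
 a  0  1  1  2  2  2  2  3  3  3
 b  0  1  2  2  2  2  3  3  3  3
 c  0  1  2  2  3  3  3  3  3  3
 a  0  1  2  3  3  3  3  4  4  4
 b  0  1  2  3  3  3  4  4  4  4
 a  0  1  2  3  3  3  4  5  5  5
 c  0  1  2  3  4  4  4  5  5  5
 a  0  1  2  3  4  4  4  5  6  6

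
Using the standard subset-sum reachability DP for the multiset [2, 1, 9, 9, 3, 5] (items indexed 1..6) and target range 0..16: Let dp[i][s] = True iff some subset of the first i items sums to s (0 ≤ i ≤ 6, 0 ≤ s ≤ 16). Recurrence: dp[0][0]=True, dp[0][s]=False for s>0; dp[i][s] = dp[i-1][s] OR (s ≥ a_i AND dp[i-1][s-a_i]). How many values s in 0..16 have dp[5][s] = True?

i\s   0   1   2   3   4   5   6   7   8   9  10  11  12  13  14  15  16
  0   T   F   F   F   F   F   F   F   F   F   F   F   F   F   F   F   F
  1   T   F   T   F   F   F   F   F   F   F   F   F   F   F   F   F   F
  2   T   T   T   T   F   F   F   F   F   F   F   F   F   F   F   F   F
  3   T   T   T   T   F   F   F   F   F   T   T   T   T   F   F   F   F
  4   T   T   T   T   F   F   F   F   F   T   T   T   T   F   F   F   F
  5   T   T   T   T   T   T   T   F   F   T   T   T   T   T   T   T   F
  6   T   T   T   T   T   T   T   T   T   T   T   T   T   T   T   T   T

14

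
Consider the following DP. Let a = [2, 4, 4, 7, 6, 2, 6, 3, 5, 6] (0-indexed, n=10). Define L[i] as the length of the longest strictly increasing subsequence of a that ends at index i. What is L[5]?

1

   i    0    1    2    3    4    5    6    7    8    9
a[i]    2    4    4    7    6    2    6    3    5    6
L[i]    1    2    2    3    3    1    3    2    3    4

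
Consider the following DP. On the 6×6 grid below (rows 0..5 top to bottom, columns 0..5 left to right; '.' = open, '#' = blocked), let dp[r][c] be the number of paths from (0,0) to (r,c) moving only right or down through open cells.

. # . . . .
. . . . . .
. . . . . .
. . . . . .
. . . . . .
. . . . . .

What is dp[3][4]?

r\c   0   1   2   3   4   5
  0   1   0   0   0   0   0
  1   1   1   1   1   1   1
  2   1   2   3   4   5   6
  3   1   3   6  10  15  21
  4   1   4  10  20  35  56
  5   1   5  15  35  70 126

15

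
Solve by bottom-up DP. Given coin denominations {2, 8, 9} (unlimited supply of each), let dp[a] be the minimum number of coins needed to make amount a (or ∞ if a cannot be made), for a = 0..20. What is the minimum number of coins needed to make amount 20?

3

 a  0  1  2  3  4  5  6  7  8  9 10 11 12 13 14 15 16 17 18 19 20
dp  0  -  1  -  2  -  3  -  1  1  2  2  3  3  4  4  2  2  2  3  3
(- denotes ∞ / unreachable)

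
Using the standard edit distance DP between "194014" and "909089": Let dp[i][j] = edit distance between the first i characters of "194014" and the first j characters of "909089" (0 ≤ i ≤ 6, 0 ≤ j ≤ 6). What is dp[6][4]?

4

   ''  9  0  9  0  8  9
''  0  1  2  3  4  5  6
 1  1  1  2  3  4  5  6
 9  2  1  2  2  3  4  5
 4  3  2  2  3  3  4  5
 0  4  3  2  3  3  4  5
 1  5  4  3  3  4  4  5
 4  6  5  4  4  4  5  5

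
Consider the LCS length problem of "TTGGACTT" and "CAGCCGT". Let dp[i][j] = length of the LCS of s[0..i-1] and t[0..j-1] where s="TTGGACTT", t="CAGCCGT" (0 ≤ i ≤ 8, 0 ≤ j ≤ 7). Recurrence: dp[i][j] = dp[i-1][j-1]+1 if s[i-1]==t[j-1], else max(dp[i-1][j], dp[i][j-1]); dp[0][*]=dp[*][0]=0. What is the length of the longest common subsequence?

3

   ''  C  A  G  C  C  G  T
''  0  0  0  0  0  0  0  0
 T  0  0  0  0  0  0  0  1
 T  0  0  0  0  0  0  0  1
 G  0  0  0  1  1  1  1  1
 G  0  0  0  1  1  1  2  2
 A  0  0  1  1  1  1  2  2
 C  0  1  1  1  2  2  2  2
 T  0  1  1  1  2  2  2  3
 T  0  1  1  1  2  2  2  3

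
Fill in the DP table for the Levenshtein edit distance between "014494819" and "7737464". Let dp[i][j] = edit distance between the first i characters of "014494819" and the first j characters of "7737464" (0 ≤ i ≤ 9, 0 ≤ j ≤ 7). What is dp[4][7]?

   ''  7  7  3  7  4  6  4
''  0  1  2  3  4  5  6  7
 0  1  1  2  3  4  5  6  7
 1  2  2  2  3  4  5  6  7
 4  3  3  3  3  4  4  5  6
 4  4  4  4  4  4  4  5  5
 9  5  5  5  5  5  5  5  6
 4  6  6  6  6  6  5  6  5
 8  7  7  7  7  7  6  6  6
 1  8  8  8  8  8  7  7  7
 9  9  9  9  9  9  8  8  8

5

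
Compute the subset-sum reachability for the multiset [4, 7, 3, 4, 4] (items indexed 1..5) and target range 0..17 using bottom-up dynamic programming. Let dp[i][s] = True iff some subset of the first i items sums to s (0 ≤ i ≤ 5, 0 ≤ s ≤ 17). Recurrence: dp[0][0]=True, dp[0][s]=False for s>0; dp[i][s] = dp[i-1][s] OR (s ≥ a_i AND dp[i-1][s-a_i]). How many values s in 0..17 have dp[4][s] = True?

9

i\s   0   1   2   3   4   5   6   7   8   9  10  11  12  13  14  15  16  17
  0   T   F   F   F   F   F   F   F   F   F   F   F   F   F   F   F   F   F
  1   T   F   F   F   T   F   F   F   F   F   F   F   F   F   F   F   F   F
  2   T   F   F   F   T   F   F   T   F   F   F   T   F   F   F   F   F   F
  3   T   F   F   T   T   F   F   T   F   F   T   T   F   F   T   F   F   F
  4   T   F   F   T   T   F   F   T   T   F   T   T   F   F   T   T   F   F
  5   T   F   F   T   T   F   F   T   T   F   T   T   T   F   T   T   F   F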